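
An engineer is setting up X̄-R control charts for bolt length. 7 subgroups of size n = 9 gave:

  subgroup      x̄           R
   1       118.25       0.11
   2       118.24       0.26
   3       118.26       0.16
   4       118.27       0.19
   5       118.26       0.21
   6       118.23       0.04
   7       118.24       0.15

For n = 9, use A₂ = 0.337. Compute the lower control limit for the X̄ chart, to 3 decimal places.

X̄̄ = (118.25 + 118.24 + 118.26 + 118.27 + 118.26 + 118.23 + 118.24) / 7 = 827.7500 / 7 = 118.2500
R̄ = (0.11 + 0.26 + 0.16 + 0.19 + 0.21 + 0.04 + 0.15) / 7 = 1.1200 / 7 = 0.1600
LCL = X̄̄ − A₂·R̄ = 118.2500 − 0.337 × 0.1600 = 118.1961

118.196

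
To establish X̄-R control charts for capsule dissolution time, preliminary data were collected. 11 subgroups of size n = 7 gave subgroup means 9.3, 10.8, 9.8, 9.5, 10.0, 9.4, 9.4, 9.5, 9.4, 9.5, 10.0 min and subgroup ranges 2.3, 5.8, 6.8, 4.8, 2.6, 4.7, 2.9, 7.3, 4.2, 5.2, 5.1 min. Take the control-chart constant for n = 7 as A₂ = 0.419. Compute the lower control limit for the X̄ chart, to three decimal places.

7.722

X̄̄ = (9.3 + 10.8 + 9.8 + 9.5 + 10.0 + 9.4 + 9.4 + 9.5 + 9.4 + 9.5 + 10.0) / 11 = 106.6000 / 11 = 9.6909
R̄ = (2.3 + 5.8 + 6.8 + 4.8 + 2.6 + 4.7 + 2.9 + 7.3 + 4.2 + 5.2 + 5.1) / 11 = 51.7000 / 11 = 4.7000
LCL = X̄̄ − A₂·R̄ = 9.6909 − 0.419 × 4.7000 = 7.7216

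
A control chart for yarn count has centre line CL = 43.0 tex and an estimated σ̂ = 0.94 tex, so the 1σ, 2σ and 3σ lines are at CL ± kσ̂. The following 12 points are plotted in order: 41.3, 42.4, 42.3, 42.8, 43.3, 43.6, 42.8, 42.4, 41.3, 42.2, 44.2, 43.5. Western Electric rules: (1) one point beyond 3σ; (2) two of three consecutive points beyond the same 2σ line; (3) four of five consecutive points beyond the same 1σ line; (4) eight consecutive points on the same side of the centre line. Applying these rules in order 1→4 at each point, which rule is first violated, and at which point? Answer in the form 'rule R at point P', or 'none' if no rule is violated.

Zone of each point (C = within 1σ̂, B = 1σ̂–2σ̂, A = 2σ̂–3σ̂, * = beyond 3σ̂; sign = side of CL): 1:-B, 2:-C, 3:-C, 4:-C, 5:+C, 6:+C, 7:-C, 8:-C, 9:-B, 10:-C, 11:+B, 12:+C
No rule fires across all 12 points.

none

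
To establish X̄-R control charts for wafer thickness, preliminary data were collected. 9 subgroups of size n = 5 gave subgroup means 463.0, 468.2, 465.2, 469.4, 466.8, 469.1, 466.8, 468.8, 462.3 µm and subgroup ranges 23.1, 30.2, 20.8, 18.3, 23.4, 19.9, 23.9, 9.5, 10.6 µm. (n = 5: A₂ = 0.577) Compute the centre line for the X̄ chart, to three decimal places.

466.622

X̄̄ = (463.0 + 468.2 + 465.2 + 469.4 + 466.8 + 469.1 + 466.8 + 468.8 + 462.3) / 9 = 4199.6000 / 9 = 466.6222
CL = X̄̄ = 466.6222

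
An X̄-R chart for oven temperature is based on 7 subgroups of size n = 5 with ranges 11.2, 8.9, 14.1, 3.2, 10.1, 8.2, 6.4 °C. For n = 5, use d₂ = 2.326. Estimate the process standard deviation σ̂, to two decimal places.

R̄ = (11.2 + 8.9 + 14.1 + 3.2 + 10.1 + 8.2 + 6.4) / 7 = 8.8714
σ̂ = R̄ / d₂ = 8.8714 / 2.326 = 3.8140

3.81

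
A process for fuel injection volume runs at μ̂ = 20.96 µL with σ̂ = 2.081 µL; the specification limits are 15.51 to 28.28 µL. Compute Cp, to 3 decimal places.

Cp = (USL − LSL) / (6σ̂) = (28.28 − 15.51) / (6 × 2.081) = 12.7700 / 12.4860 = 1.0227

1.023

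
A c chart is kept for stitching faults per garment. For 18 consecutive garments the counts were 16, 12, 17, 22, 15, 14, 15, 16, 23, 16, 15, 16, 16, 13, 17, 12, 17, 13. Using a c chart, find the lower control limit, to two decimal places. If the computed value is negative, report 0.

3.90

c̄ = (16 + 12 + 17 + 22 + 15 + 14 + 15 + 16 + 23 + 16 + 15 + 16 + 16 + 13 + 17 + 12 + 17 + 13) / 18 = 285 / 18 = 15.8333
LCL = c̄ − 3√c̄ = 15.8333 − 3 × 3.9791 = 3.8960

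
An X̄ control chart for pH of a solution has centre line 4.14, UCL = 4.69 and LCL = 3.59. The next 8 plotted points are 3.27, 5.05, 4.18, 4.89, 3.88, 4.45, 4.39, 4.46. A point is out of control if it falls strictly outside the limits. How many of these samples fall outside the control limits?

3

Compare each point to [3.59, 4.69]: sample 1 = 3.27 < LCL; sample 2 = 5.05 > UCL; sample 4 = 4.89 > UCL.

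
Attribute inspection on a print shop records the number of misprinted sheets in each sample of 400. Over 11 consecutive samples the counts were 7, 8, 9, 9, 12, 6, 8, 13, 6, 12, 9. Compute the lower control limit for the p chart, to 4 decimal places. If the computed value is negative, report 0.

0.0003

p̄ = Σdᵢ / (k·n) = 99 / (11 × 400) = 0.02250
LCL = p̄ − 3·√(p̄(1−p̄)/n) = 0.02250 − 3 × 0.00742 = 0.00025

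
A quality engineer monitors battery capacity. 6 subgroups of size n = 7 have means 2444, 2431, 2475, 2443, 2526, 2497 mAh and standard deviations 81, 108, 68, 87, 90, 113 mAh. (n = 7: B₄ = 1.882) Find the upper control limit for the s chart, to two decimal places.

s̄ = (81 + 108 + 68 + 87 + 90 + 113) / 6 = 91.1667
UCL_s = B₄·s̄ = 1.882 × 91.1667 = 171.5757

171.58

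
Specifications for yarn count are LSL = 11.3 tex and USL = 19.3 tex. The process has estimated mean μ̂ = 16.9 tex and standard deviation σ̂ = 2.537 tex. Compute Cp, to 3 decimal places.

0.526

Cp = (USL − LSL) / (6σ̂) = (19.3 − 11.3) / (6 × 2.537) = 8.0000 / 15.2220 = 0.5256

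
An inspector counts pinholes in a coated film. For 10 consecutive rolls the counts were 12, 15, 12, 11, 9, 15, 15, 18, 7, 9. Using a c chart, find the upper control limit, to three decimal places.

c̄ = (12 + 15 + 12 + 11 + 9 + 15 + 15 + 18 + 7 + 9) / 10 = 123 / 10 = 12.3000
UCL = c̄ + 3√c̄ = 12.3000 + 3 × √12.3000 = 12.3000 + 3 × 3.5071 = 22.8214

22.821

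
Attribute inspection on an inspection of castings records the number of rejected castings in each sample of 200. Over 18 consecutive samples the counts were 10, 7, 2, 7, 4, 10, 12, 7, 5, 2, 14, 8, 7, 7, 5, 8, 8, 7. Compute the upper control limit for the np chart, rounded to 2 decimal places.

15.14

p̄ = Σdᵢ / (k·n) = 130 / (18 × 200) = 0.03611
UCL = np̄ + 3·√(np̄(1−p̄)) = 7.2222 + 3 × √(7.2222×0.96389) = 7.2222 + 3 × 2.6385 = 15.1376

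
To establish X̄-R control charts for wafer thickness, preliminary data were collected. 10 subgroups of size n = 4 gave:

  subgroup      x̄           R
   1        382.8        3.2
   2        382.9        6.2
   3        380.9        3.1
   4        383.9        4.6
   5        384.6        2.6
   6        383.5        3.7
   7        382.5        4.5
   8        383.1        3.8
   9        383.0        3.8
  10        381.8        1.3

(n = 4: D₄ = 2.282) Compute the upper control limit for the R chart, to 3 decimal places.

R̄ = (3.2 + 6.2 + 3.1 + 4.6 + 2.6 + 3.7 + 4.5 + 3.8 + 3.8 + 1.3) / 10 = 36.8000 / 10 = 3.6800
UCL_R = D₄·R̄ = 2.282 × 3.6800 = 8.3978

8.398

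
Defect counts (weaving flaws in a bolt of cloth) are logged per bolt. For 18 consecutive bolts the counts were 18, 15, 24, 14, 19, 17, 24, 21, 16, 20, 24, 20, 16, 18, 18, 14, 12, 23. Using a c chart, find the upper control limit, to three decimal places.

c̄ = (18 + 15 + 24 + 14 + 19 + 17 + 24 + 21 + 16 + 20 + 24 + 20 + 16 + 18 + 18 + 14 + 12 + 23) / 18 = 333 / 18 = 18.5000
UCL = c̄ + 3√c̄ = 18.5000 + 3 × √18.5000 = 18.5000 + 3 × 4.3012 = 31.4035

31.403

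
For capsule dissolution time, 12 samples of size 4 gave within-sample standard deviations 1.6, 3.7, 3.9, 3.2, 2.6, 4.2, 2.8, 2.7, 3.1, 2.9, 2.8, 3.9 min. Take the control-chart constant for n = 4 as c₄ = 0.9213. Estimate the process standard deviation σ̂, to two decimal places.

3.38

s̄ = (1.6 + 3.7 + 3.9 + 3.2 + 2.6 + 4.2 + 2.8 + 2.7 + 3.1 + 2.9 + 2.8 + 3.9) / 12 = 3.1167
σ̂ = s̄ / c₄ = 3.1167 / 0.9213 = 3.3829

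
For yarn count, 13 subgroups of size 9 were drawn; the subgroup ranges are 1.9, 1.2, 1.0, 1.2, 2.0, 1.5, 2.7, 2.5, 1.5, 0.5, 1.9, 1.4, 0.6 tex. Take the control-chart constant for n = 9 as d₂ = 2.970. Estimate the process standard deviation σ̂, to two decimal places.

R̄ = (1.9 + 1.2 + 1.0 + 1.2 + 2.0 + 1.5 + 2.7 + 2.5 + 1.5 + 0.5 + 1.9 + 1.4 + 0.6) / 13 = 1.5308
σ̂ = R̄ / d₂ = 1.5308 / 2.970 = 0.5154

0.52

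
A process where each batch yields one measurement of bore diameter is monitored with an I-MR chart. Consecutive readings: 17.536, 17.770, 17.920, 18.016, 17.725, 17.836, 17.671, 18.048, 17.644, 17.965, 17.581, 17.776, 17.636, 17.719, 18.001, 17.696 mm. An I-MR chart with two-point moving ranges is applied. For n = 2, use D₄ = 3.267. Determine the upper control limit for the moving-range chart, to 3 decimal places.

0.771

Moving ranges: 0.234, 0.150, 0.096, 0.291, 0.111, 0.165, 0.377, 0.404, 0.321, 0.384, 0.195, 0.140, 0.083, 0.282, 0.305; M̄R̄ = 3.5380 / 15 = 0.2359
UCL_MR = D₄·M̄R̄ = 3.267 × 0.2359 = 0.7706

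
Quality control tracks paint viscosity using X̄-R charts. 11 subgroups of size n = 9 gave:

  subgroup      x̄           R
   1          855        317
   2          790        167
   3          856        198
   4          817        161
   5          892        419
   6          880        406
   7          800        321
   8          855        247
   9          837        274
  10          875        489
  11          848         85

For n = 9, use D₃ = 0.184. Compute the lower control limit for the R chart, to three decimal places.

R̄ = (317 + 167 + 198 + 161 + 419 + 406 + 321 + 247 + 274 + 489 + 85) / 11 = 3084.0000 / 11 = 280.3636
LCL_R = D₃·R̄ = 0.184 × 280.3636 = 51.5869

51.587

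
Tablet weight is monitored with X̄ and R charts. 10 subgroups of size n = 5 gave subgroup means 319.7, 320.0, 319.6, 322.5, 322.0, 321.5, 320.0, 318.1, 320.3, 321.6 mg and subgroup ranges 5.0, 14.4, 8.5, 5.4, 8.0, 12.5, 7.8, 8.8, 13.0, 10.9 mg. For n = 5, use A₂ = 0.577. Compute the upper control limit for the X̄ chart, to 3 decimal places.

X̄̄ = (319.7 + 320.0 + 319.6 + 322.5 + 322.0 + 321.5 + 320.0 + 318.1 + 320.3 + 321.6) / 10 = 3205.3000 / 10 = 320.5300
R̄ = (5.0 + 14.4 + 8.5 + 5.4 + 8.0 + 12.5 + 7.8 + 8.8 + 13.0 + 10.9) / 10 = 94.3000 / 10 = 9.4300
UCL = X̄̄ + A₂·R̄ = 320.5300 + 0.577 × 9.4300 = 325.9711

325.971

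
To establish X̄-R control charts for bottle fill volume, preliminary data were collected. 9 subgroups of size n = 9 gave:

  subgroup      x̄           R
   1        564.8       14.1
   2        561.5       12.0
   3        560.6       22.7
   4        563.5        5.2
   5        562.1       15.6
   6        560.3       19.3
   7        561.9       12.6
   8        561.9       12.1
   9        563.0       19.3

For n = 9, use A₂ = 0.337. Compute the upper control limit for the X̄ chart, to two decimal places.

X̄̄ = (564.8 + 561.5 + 560.6 + 563.5 + 562.1 + 560.3 + 561.9 + 561.9 + 563.0) / 9 = 5059.6000 / 9 = 562.1778
R̄ = (14.1 + 12.0 + 22.7 + 5.2 + 15.6 + 19.3 + 12.6 + 12.1 + 19.3) / 9 = 132.9000 / 9 = 14.7667
UCL = X̄̄ + A₂·R̄ = 562.1778 + 0.337 × 14.7667 = 567.1541

567.15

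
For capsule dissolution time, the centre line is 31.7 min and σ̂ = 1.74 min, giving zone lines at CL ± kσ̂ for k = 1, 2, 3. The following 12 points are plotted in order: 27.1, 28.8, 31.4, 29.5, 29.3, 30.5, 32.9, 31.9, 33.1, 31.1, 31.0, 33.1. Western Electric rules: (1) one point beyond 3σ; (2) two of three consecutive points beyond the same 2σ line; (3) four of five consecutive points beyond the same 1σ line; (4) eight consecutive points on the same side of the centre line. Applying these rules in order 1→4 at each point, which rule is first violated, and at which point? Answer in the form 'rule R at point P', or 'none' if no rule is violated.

Zone of each point (C = within 1σ̂, B = 1σ̂–2σ̂, A = 2σ̂–3σ̂, * = beyond 3σ̂; sign = side of CL): 1:-A, 2:-B, 3:-C, 4:-B, 5:-B, 6:-C, 7:+C, 8:+C, 9:+C, 10:-C, 11:-C, 12:+C
Rule 3 (four of five consecutive points beyond the same 1σ limit) is satisfied at point 5.

rule 3 at point 5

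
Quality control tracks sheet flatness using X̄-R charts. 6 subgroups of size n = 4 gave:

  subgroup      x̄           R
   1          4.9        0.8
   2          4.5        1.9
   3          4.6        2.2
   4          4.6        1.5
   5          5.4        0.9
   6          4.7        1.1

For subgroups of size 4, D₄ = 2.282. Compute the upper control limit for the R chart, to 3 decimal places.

3.195

R̄ = (0.8 + 1.9 + 2.2 + 1.5 + 0.9 + 1.1) / 6 = 8.4000 / 6 = 1.4000
UCL_R = D₄·R̄ = 2.282 × 1.4000 = 3.1948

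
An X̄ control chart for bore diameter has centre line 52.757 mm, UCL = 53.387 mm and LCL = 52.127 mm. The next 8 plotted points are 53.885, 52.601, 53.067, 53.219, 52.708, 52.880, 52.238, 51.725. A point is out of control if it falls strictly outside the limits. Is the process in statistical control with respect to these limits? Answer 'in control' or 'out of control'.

Compare each point to [52.127, 53.387]: sample 1 = 53.885 > UCL; sample 8 = 51.725 < LCL.

out of control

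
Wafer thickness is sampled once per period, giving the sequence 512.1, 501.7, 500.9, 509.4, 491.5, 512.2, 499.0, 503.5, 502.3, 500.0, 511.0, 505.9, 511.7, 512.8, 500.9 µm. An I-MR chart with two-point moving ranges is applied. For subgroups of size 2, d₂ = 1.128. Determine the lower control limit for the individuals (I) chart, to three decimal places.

483.261

X̄ = (512.1 + 501.7 + 500.9 + 509.4 + 491.5 + 512.2 + 499.0 + 503.5 + 502.3 + 500.0 + 511.0 + 505.9 + 511.7 + 512.8 + 500.9) / 15 = 504.9933
Moving ranges: 10.4, 0.8, 8.5, 17.9, 20.7, 13.2, 4.5, 1.2, 2.3, 11.0, 5.1, 5.8, 1.1, 11.9; M̄R̄ = 114.4000 / 14 = 8.1714
LCL = X̄ − 3·M̄R̄/d₂ = 504.9933 − 3 × 8.1714 / 1.128 = 483.2608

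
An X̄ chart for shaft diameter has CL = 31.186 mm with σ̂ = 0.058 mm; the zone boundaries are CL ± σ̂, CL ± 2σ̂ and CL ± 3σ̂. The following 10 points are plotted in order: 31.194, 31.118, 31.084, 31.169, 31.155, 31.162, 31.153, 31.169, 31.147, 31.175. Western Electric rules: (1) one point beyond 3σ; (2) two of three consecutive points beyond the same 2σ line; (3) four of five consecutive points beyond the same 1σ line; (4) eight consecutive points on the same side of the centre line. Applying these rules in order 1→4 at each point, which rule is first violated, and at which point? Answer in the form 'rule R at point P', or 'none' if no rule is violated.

Zone of each point (C = within 1σ̂, B = 1σ̂–2σ̂, A = 2σ̂–3σ̂, * = beyond 3σ̂; sign = side of CL): 1:+C, 2:-B, 3:-B, 4:-C, 5:-C, 6:-C, 7:-C, 8:-C, 9:-C, 10:-C
Rule 4 (eight consecutive points on the same side of the centre line) is satisfied at point 9.

rule 4 at point 9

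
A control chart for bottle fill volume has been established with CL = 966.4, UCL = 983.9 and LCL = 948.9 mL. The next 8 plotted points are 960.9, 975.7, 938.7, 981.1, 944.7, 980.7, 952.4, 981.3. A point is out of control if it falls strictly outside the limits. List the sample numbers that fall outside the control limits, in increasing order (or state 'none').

Compare each point to [948.9, 983.9]: sample 3 = 938.7 < LCL; sample 5 = 944.7 < LCL.

3, 5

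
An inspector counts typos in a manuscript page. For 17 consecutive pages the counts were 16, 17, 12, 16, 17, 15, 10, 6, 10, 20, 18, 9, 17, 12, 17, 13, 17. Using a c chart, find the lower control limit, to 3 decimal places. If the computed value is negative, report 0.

c̄ = (16 + 17 + 12 + 16 + 17 + 15 + 10 + 6 + 10 + 20 + 18 + 9 + 17 + 12 + 17 + 13 + 17) / 17 = 242 / 17 = 14.2353
LCL = c̄ − 3√c̄ = 14.2353 − 3 × 3.7730 = 2.9164

2.916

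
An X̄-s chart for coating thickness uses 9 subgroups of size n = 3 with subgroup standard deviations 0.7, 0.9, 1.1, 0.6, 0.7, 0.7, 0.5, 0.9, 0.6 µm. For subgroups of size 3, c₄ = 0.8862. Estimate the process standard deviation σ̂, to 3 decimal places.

s̄ = (0.7 + 0.9 + 1.1 + 0.6 + 0.7 + 0.7 + 0.5 + 0.9 + 0.6) / 9 = 0.7444
σ̂ = s̄ / c₄ = 0.7444 / 0.8862 = 0.8400

0.840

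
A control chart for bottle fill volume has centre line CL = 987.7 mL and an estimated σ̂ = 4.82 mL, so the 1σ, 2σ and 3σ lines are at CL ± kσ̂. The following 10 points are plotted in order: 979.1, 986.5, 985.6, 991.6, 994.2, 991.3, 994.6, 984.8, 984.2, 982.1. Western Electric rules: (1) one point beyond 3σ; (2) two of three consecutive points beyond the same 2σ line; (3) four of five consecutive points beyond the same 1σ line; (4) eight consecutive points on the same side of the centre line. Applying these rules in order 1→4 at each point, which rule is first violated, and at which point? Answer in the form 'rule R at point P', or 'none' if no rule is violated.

Zone of each point (C = within 1σ̂, B = 1σ̂–2σ̂, A = 2σ̂–3σ̂, * = beyond 3σ̂; sign = side of CL): 1:-B, 2:-C, 3:-C, 4:+C, 5:+B, 6:+C, 7:+B, 8:-C, 9:-C, 10:-B
No rule fires across all 10 points.

none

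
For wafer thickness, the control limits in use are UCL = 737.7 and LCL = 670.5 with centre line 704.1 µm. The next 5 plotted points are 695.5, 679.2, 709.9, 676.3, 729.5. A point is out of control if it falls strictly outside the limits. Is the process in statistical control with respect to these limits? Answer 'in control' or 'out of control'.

All 5 points lie within [670.5, 737.7].

in control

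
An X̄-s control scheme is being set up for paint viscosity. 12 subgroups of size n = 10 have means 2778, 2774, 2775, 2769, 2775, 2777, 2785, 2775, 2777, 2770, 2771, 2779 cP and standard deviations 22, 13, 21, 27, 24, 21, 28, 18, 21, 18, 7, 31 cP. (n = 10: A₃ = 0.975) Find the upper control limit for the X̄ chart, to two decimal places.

2795.81

X̄̄ = (2778 + 2774 + 2775 + 2769 + 2775 + 2777 + 2785 + 2775 + 2777 + 2770 + 2771 + 2779) / 12 = 2775.4167
s̄ = (22 + 13 + 21 + 27 + 24 + 21 + 28 + 18 + 21 + 18 + 7 + 31) / 12 = 20.9167
UCL = X̄̄ + A₃·s̄ = 2775.4167 + 0.975 × 20.9167 = 2795.8104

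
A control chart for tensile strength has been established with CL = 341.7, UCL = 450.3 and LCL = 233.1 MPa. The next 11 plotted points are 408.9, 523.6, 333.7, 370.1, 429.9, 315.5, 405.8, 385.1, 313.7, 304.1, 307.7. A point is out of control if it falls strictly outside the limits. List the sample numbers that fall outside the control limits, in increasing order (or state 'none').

Compare each point to [233.1, 450.3]: sample 2 = 523.6 > UCL.

2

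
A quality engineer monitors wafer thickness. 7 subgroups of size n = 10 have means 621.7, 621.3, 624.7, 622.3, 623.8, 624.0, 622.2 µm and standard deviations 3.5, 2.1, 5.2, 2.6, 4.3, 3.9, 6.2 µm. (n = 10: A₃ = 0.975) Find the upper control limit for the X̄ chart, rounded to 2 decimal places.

626.73

X̄̄ = (621.7 + 621.3 + 624.7 + 622.3 + 623.8 + 624.0 + 622.2) / 7 = 622.8571
s̄ = (3.5 + 2.1 + 5.2 + 2.6 + 4.3 + 3.9 + 6.2) / 7 = 3.9714
UCL = X̄̄ + A₃·s̄ = 622.8571 + 0.975 × 3.9714 = 626.7293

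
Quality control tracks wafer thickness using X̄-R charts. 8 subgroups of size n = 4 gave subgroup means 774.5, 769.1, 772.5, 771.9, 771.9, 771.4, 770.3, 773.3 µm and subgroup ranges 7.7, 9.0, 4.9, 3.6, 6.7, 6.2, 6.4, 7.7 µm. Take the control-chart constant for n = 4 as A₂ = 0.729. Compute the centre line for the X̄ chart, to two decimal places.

X̄̄ = (774.5 + 769.1 + 772.5 + 771.9 + 771.9 + 771.4 + 770.3 + 773.3) / 8 = 6174.9000 / 8 = 771.8625
CL = X̄̄ = 771.8625

771.86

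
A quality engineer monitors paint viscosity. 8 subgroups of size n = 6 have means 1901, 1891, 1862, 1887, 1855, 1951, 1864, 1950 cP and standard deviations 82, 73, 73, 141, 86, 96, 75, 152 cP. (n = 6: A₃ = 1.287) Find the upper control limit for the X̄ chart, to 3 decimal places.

2020.286

X̄̄ = (1901 + 1891 + 1862 + 1887 + 1855 + 1951 + 1864 + 1950) / 8 = 1895.1250
s̄ = (82 + 73 + 73 + 141 + 86 + 96 + 75 + 152) / 8 = 97.2500
UCL = X̄̄ + A₃·s̄ = 1895.1250 + 1.287 × 97.2500 = 2020.2858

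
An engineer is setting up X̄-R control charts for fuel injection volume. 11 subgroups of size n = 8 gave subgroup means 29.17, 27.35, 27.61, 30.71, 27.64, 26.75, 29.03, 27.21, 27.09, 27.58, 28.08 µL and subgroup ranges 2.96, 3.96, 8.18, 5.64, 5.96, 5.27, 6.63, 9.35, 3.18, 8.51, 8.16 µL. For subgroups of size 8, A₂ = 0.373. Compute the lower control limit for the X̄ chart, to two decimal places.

25.72

X̄̄ = (29.17 + 27.35 + 27.61 + 30.71 + 27.64 + 26.75 + 29.03 + 27.21 + 27.09 + 27.58 + 28.08) / 11 = 308.2200 / 11 = 28.0200
R̄ = (2.96 + 3.96 + 8.18 + 5.64 + 5.96 + 5.27 + 6.63 + 9.35 + 3.18 + 8.51 + 8.16) / 11 = 67.8000 / 11 = 6.1636
LCL = X̄̄ − A₂·R̄ = 28.0200 − 0.373 × 6.1636 = 25.7210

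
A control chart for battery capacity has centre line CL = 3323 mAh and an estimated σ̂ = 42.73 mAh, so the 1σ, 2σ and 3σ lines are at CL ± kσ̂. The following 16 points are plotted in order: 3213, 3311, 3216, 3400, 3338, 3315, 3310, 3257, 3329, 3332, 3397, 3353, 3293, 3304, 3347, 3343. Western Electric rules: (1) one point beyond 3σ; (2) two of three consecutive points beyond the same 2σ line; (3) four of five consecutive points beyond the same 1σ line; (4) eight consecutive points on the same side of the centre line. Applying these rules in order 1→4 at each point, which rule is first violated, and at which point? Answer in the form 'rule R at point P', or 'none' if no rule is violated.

rule 2 at point 3

Zone of each point (C = within 1σ̂, B = 1σ̂–2σ̂, A = 2σ̂–3σ̂, * = beyond 3σ̂; sign = side of CL): 1:-A, 2:-C, 3:-A, 4:+B, 5:+C, 6:-C, 7:-C, 8:-B, 9:+C, 10:+C, 11:+B, 12:+C, 13:-C, 14:-C, 15:+C, 16:+C
Rule 2 (two of three consecutive points beyond the same 2σ limit) is satisfied at point 3.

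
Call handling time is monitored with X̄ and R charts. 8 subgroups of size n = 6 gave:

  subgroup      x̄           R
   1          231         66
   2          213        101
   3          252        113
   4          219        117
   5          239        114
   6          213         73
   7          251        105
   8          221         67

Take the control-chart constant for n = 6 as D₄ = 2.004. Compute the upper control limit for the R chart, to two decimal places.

189.38

R̄ = (66 + 101 + 113 + 117 + 114 + 73 + 105 + 67) / 8 = 756.0000 / 8 = 94.5000
UCL_R = D₄·R̄ = 2.004 × 94.5000 = 189.3780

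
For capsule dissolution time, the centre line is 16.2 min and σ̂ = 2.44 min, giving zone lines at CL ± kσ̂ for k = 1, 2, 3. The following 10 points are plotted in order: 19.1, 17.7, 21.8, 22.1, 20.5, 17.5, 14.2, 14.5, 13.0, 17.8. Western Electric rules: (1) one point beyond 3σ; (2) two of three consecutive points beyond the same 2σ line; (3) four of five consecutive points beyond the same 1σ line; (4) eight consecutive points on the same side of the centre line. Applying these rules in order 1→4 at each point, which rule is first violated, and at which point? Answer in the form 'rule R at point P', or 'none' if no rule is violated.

rule 2 at point 4

Zone of each point (C = within 1σ̂, B = 1σ̂–2σ̂, A = 2σ̂–3σ̂, * = beyond 3σ̂; sign = side of CL): 1:+B, 2:+C, 3:+A, 4:+A, 5:+B, 6:+C, 7:-C, 8:-C, 9:-B, 10:+C
Rule 2 (two of three consecutive points beyond the same 2σ limit) is satisfied at point 4.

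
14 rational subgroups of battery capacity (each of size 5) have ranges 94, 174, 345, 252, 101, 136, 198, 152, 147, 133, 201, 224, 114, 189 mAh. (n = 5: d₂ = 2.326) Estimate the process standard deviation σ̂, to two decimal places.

75.54

R̄ = (94 + 174 + 345 + 252 + 101 + 136 + 198 + 152 + 147 + 133 + 201 + 224 + 114 + 189) / 14 = 175.7143
σ̂ = R̄ / d₂ = 175.7143 / 2.326 = 75.5435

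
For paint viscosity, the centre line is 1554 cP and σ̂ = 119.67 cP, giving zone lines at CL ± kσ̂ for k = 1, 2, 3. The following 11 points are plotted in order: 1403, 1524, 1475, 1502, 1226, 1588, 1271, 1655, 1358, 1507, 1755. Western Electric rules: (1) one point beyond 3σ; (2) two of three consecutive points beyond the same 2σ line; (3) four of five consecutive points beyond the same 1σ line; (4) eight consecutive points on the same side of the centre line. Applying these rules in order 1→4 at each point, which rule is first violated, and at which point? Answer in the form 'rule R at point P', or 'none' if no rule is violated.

rule 2 at point 7

Zone of each point (C = within 1σ̂, B = 1σ̂–2σ̂, A = 2σ̂–3σ̂, * = beyond 3σ̂; sign = side of CL): 1:-B, 2:-C, 3:-C, 4:-C, 5:-A, 6:+C, 7:-A, 8:+C, 9:-B, 10:-C, 11:+B
Rule 2 (two of three consecutive points beyond the same 2σ limit) is satisfied at point 7.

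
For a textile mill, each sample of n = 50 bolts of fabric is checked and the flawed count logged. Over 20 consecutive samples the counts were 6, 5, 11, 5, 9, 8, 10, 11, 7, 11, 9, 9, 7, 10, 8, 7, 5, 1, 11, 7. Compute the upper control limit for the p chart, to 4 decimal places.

p̄ = Σdᵢ / (k·n) = 157 / (20 × 50) = 0.15700
UCL = p̄ + 3·√(p̄(1−p̄)/n) = 0.15700 + 3 × √(0.15700×0.84300/50) = 0.15700 + 3 × 0.05145 = 0.31135

0.3113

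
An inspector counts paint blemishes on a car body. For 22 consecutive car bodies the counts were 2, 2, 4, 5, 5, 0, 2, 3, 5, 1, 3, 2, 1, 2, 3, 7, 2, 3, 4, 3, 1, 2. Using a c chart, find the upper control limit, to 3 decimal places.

c̄ = (2 + 2 + 4 + 5 + 5 + 0 + 2 + 3 + 5 + 1 + 3 + 2 + 1 + 2 + 3 + 7 + 2 + 3 + 4 + 3 + 1 + 2) / 22 = 62 / 22 = 2.8182
UCL = c̄ + 3√c̄ = 2.8182 + 3 × √2.8182 = 2.8182 + 3 × 1.6787 = 7.8544

7.854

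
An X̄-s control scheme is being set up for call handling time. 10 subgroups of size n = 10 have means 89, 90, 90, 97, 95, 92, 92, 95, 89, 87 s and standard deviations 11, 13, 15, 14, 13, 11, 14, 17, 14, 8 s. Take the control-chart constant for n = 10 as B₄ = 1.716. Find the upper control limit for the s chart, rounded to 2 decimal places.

s̄ = (11 + 13 + 15 + 14 + 13 + 11 + 14 + 17 + 14 + 8) / 10 = 13.0000
UCL_s = B₄·s̄ = 1.716 × 13.0000 = 22.3080

22.31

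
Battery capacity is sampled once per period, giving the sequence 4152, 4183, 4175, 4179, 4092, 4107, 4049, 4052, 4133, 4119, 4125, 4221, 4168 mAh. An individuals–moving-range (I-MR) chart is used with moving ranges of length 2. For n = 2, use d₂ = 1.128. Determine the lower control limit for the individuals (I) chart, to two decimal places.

4033.94

X̄ = (4152 + 4183 + 4175 + 4179 + 4092 + 4107 + 4049 + 4052 + 4133 + 4119 + 4125 + 4221 + 4168) / 13 = 4135.0000
Moving ranges: 31, 8, 4, 87, 15, 58, 3, 81, 14, 6, 96, 53; M̄R̄ = 456.0000 / 12 = 38.0000
LCL = X̄ − 3·M̄R̄/d₂ = 4135.0000 − 3 × 38.0000 / 1.128 = 4033.9362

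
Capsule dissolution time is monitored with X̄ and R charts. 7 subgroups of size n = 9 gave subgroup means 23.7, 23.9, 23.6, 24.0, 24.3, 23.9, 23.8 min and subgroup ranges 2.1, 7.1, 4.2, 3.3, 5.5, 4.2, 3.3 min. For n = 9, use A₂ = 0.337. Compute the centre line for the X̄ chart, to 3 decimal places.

23.886

X̄̄ = (23.7 + 23.9 + 23.6 + 24.0 + 24.3 + 23.9 + 23.8) / 7 = 167.2000 / 7 = 23.8857
CL = X̄̄ = 23.8857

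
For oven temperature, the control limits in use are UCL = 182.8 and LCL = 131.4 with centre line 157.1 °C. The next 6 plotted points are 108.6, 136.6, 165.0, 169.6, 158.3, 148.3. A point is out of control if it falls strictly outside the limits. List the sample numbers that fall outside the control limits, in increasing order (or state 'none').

1

Compare each point to [131.4, 182.8]: sample 1 = 108.6 < LCL.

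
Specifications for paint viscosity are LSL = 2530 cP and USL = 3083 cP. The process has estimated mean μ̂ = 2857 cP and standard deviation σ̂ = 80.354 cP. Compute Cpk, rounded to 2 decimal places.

0.94

Cpu = (USL − μ̂) / (3σ̂) = (3083 − 2857) / (3 × 80.354) = 0.9375; Cpl = (μ̂ − LSL) / (3σ̂) = (2857 − 2530) / (3 × 80.354) = 1.3565; Cpk = min(Cpu, Cpl) = 0.9375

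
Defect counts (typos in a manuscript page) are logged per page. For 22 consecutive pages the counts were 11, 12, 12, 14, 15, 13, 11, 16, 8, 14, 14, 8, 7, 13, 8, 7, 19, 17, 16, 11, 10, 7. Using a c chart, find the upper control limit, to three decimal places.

22.327

c̄ = (11 + 12 + 12 + 14 + 15 + 13 + 11 + 16 + 8 + 14 + 14 + 8 + 7 + 13 + 8 + 7 + 19 + 17 + 16 + 11 + 10 + 7) / 22 = 263 / 22 = 11.9545
UCL = c̄ + 3√c̄ = 11.9545 + 3 × √11.9545 = 11.9545 + 3 × 3.4575 = 22.3271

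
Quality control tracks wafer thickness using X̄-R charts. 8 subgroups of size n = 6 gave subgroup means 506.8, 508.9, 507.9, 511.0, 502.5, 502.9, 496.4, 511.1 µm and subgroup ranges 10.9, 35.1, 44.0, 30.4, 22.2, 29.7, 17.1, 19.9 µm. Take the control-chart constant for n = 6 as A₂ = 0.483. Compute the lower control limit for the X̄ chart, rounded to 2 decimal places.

493.30

X̄̄ = (506.8 + 508.9 + 507.9 + 511.0 + 502.5 + 502.9 + 496.4 + 511.1) / 8 = 4047.5000 / 8 = 505.9375
R̄ = (10.9 + 35.1 + 44.0 + 30.4 + 22.2 + 29.7 + 17.1 + 19.9) / 8 = 209.3000 / 8 = 26.1625
LCL = X̄̄ − A₂·R̄ = 505.9375 − 0.483 × 26.1625 = 493.3010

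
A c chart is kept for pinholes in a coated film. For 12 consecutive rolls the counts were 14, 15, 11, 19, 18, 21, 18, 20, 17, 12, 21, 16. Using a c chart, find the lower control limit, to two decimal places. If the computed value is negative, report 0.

c̄ = (14 + 15 + 11 + 19 + 18 + 21 + 18 + 20 + 17 + 12 + 21 + 16) / 12 = 202 / 12 = 16.8333
LCL = c̄ − 3√c̄ = 16.8333 − 3 × 4.1028 = 4.5248

4.52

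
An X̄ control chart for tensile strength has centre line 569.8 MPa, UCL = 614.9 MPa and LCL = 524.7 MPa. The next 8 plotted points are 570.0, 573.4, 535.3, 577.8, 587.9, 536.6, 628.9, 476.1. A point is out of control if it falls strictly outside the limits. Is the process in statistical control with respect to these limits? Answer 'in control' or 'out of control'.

Compare each point to [524.7, 614.9]: sample 7 = 628.9 > UCL; sample 8 = 476.1 < LCL.

out of control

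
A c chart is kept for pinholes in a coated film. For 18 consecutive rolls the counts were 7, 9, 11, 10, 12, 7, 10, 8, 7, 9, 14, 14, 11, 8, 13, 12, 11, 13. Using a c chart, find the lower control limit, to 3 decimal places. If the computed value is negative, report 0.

c̄ = (7 + 9 + 11 + 10 + 12 + 7 + 10 + 8 + 7 + 9 + 14 + 14 + 11 + 8 + 13 + 12 + 11 + 13) / 18 = 186 / 18 = 10.3333
LCL = c̄ − 3√c̄ = 10.3333 − 3 × 3.2146 = 0.6897

0.690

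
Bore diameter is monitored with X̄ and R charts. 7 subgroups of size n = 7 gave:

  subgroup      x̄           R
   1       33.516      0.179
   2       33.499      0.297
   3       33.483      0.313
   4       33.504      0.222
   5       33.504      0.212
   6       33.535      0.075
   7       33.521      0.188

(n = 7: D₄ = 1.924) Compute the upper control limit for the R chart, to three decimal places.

R̄ = (0.179 + 0.297 + 0.313 + 0.222 + 0.212 + 0.075 + 0.188) / 7 = 1.4860 / 7 = 0.2123
UCL_R = D₄·R̄ = 1.924 × 0.2123 = 0.4084

0.408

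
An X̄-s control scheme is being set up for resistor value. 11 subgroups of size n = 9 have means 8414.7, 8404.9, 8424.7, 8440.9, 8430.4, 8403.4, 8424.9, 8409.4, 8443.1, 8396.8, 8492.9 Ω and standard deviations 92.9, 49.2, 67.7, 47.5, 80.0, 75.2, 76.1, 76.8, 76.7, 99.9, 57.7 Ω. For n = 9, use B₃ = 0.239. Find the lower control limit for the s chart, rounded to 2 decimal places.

17.38

s̄ = (92.9 + 49.2 + 67.7 + 47.5 + 80.0 + 75.2 + 76.1 + 76.8 + 76.7 + 99.9 + 57.7) / 11 = 72.7000
LCL_s = B₃·s̄ = 0.239 × 72.7000 = 17.3753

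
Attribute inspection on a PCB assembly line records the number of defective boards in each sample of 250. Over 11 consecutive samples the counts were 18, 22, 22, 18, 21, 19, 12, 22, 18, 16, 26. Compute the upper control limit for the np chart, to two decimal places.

p̄ = Σdᵢ / (k·n) = 214 / (11 × 250) = 0.07782
UCL = np̄ + 3·√(np̄(1−p̄)) = 19.4545 + 3 × √(19.4545×0.92218) = 19.4545 + 3 × 4.2356 = 32.1615

32.16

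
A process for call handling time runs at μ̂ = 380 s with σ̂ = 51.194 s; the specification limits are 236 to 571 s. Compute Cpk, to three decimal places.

Cpu = (USL − μ̂) / (3σ̂) = (571 − 380) / (3 × 51.194) = 1.2436; Cpl = (μ̂ − LSL) / (3σ̂) = (380 − 236) / (3 × 51.194) = 0.9376; Cpk = min(Cpu, Cpl) = 0.9376

0.938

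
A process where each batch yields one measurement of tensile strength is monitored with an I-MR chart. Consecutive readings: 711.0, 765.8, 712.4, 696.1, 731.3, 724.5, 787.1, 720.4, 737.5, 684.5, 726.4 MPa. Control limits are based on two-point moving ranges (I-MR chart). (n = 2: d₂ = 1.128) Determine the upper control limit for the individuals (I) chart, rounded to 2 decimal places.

835.46

X̄ = (711.0 + 765.8 + 712.4 + 696.1 + 731.3 + 724.5 + 787.1 + 720.4 + 737.5 + 684.5 + 726.4) / 11 = 727.0000
Moving ranges: 54.8, 53.4, 16.3, 35.2, 6.8, 62.6, 66.7, 17.1, 53.0, 41.9; M̄R̄ = 407.8000 / 10 = 40.7800
UCL = X̄ + 3·M̄R̄/d₂ = 727.0000 + 3 × 40.7800 / 1.128 = 835.4574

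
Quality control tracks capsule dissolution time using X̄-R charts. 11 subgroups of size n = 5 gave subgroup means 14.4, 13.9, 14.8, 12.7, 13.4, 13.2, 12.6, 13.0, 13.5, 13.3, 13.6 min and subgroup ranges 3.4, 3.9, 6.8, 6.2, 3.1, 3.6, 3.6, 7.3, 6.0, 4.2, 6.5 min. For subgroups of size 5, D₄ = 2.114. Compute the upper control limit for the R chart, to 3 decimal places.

R̄ = (3.4 + 3.9 + 6.8 + 6.2 + 3.1 + 3.6 + 3.6 + 7.3 + 6.0 + 4.2 + 6.5) / 11 = 54.6000 / 11 = 4.9636
UCL_R = D₄·R̄ = 2.114 × 4.9636 = 10.4931

10.493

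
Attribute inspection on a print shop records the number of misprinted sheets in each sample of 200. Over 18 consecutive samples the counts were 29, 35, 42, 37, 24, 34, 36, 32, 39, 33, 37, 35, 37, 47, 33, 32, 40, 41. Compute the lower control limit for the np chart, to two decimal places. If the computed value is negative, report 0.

p̄ = Σdᵢ / (k·n) = 643 / (18 × 200) = 0.17861
LCL = np̄ − 3·√(np̄(1−p̄)) = 35.7222 − 3 × 5.4168 = 19.4718

19.47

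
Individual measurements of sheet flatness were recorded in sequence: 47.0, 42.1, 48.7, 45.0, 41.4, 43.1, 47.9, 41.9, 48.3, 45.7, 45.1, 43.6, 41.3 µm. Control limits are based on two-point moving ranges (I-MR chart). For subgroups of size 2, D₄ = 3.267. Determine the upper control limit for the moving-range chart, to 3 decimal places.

12.170

Moving ranges: 4.9, 6.6, 3.7, 3.6, 1.7, 4.8, 6.0, 6.4, 2.6, 0.6, 1.5, 2.3; M̄R̄ = 44.7000 / 12 = 3.7250
UCL_MR = D₄·M̄R̄ = 3.267 × 3.7250 = 12.1696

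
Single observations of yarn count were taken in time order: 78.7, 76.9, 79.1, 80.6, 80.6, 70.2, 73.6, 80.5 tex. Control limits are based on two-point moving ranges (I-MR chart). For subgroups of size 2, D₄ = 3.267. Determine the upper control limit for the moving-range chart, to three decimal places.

12.228

Moving ranges: 1.8, 2.2, 1.5, 0.0, 10.4, 3.4, 6.9; M̄R̄ = 26.2000 / 7 = 3.7429
UCL_MR = D₄·M̄R̄ = 3.267 × 3.7429 = 12.2279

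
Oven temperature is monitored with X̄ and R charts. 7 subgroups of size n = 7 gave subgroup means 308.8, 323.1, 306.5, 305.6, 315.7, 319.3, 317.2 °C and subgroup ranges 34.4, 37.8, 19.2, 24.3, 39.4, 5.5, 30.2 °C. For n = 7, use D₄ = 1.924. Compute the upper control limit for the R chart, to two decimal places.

52.44

R̄ = (34.4 + 37.8 + 19.2 + 24.3 + 39.4 + 5.5 + 30.2) / 7 = 190.8000 / 7 = 27.2571
UCL_R = D₄·R̄ = 1.924 × 27.2571 = 52.4427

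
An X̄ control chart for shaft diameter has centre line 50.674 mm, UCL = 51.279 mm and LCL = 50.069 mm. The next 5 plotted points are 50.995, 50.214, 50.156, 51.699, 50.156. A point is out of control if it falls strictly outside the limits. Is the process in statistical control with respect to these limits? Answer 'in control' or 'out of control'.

Compare each point to [50.069, 51.279]: sample 4 = 51.699 > UCL.

out of control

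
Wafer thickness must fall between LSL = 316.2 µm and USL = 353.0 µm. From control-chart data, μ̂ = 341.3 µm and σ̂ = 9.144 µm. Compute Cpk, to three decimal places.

0.427

Cpu = (USL − μ̂) / (3σ̂) = (353.0 − 341.3) / (3 × 9.144) = 0.4265; Cpl = (μ̂ − LSL) / (3σ̂) = (341.3 − 316.2) / (3 × 9.144) = 0.9150; Cpk = min(Cpu, Cpl) = 0.4265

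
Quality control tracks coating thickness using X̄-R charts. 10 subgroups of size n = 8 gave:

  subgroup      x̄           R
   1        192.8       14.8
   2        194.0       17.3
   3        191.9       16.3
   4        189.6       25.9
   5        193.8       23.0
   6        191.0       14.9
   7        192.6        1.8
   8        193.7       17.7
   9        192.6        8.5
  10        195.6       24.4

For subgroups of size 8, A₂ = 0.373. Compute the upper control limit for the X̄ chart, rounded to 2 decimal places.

198.90

X̄̄ = (192.8 + 194.0 + 191.9 + 189.6 + 193.8 + 191.0 + 192.6 + 193.7 + 192.6 + 195.6) / 10 = 1927.6000 / 10 = 192.7600
R̄ = (14.8 + 17.3 + 16.3 + 25.9 + 23.0 + 14.9 + 1.8 + 17.7 + 8.5 + 24.4) / 10 = 164.6000 / 10 = 16.4600
UCL = X̄̄ + A₂·R̄ = 192.7600 + 0.373 × 16.4600 = 198.8996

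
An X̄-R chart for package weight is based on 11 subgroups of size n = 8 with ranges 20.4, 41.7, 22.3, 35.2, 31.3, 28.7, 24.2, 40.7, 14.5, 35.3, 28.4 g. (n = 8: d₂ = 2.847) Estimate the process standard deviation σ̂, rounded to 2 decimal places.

10.30

R̄ = (20.4 + 41.7 + 22.3 + 35.2 + 31.3 + 28.7 + 24.2 + 40.7 + 14.5 + 35.3 + 28.4) / 11 = 29.3364
σ̂ = R̄ / d₂ = 29.3364 / 2.847 = 10.3043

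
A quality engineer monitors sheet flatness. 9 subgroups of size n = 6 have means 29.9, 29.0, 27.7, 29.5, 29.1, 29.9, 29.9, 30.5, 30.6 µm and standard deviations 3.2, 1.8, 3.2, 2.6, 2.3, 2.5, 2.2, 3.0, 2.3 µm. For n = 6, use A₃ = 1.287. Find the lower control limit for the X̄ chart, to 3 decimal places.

X̄̄ = (29.9 + 29.0 + 27.7 + 29.5 + 29.1 + 29.9 + 29.9 + 30.5 + 30.6) / 9 = 29.5667
s̄ = (3.2 + 1.8 + 3.2 + 2.6 + 2.3 + 2.5 + 2.2 + 3.0 + 2.3) / 9 = 2.5667
LCL = X̄̄ − A₃·s̄ = 29.5667 − 1.287 × 2.5667 = 26.2634

26.263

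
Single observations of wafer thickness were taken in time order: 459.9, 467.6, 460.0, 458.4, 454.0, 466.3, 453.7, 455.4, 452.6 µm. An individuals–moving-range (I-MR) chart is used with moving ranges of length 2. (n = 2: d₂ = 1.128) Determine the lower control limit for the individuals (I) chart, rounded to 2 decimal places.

X̄ = (459.9 + 467.6 + 460.0 + 458.4 + 454.0 + 466.3 + 453.7 + 455.4 + 452.6) / 9 = 458.6556
Moving ranges: 7.7, 7.6, 1.6, 4.4, 12.3, 12.6, 1.7, 2.8; M̄R̄ = 50.7000 / 8 = 6.3375
LCL = X̄ − 3·M̄R̄/d₂ = 458.6556 − 3 × 6.3375 / 1.128 = 441.8005

441.80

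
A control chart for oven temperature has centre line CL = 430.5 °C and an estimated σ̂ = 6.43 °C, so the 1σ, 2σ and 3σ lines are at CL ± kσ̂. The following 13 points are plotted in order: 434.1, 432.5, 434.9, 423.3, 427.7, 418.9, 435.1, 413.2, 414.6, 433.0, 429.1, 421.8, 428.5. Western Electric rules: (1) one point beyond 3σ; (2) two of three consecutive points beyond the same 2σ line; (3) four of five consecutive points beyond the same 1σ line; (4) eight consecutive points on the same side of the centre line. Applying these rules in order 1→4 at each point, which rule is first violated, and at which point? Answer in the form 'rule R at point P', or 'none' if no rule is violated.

rule 2 at point 9

Zone of each point (C = within 1σ̂, B = 1σ̂–2σ̂, A = 2σ̂–3σ̂, * = beyond 3σ̂; sign = side of CL): 1:+C, 2:+C, 3:+C, 4:-B, 5:-C, 6:-B, 7:+C, 8:-A, 9:-A, 10:+C, 11:-C, 12:-B, 13:-C
Rule 2 (two of three consecutive points beyond the same 2σ limit) is satisfied at point 9.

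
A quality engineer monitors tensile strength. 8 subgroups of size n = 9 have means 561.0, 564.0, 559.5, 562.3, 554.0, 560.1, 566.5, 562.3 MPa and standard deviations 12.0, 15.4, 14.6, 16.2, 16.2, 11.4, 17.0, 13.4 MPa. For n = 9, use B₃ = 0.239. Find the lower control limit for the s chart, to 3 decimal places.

s̄ = (12.0 + 15.4 + 14.6 + 16.2 + 16.2 + 11.4 + 17.0 + 13.4) / 8 = 14.5250
LCL_s = B₃·s̄ = 0.239 × 14.5250 = 3.4715

3.471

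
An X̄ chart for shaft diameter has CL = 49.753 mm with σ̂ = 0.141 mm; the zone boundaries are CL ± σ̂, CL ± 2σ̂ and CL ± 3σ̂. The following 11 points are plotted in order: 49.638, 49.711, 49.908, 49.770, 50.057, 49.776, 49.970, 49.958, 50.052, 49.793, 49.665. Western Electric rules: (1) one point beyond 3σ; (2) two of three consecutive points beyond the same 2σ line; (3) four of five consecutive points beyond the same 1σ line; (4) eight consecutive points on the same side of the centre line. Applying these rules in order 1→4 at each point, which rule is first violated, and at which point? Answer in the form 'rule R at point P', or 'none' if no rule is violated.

Zone of each point (C = within 1σ̂, B = 1σ̂–2σ̂, A = 2σ̂–3σ̂, * = beyond 3σ̂; sign = side of CL): 1:-C, 2:-C, 3:+B, 4:+C, 5:+A, 6:+C, 7:+B, 8:+B, 9:+A, 10:+C, 11:-C
Rule 3 (four of five consecutive points beyond the same 1σ limit) is satisfied at point 9.

rule 3 at point 9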